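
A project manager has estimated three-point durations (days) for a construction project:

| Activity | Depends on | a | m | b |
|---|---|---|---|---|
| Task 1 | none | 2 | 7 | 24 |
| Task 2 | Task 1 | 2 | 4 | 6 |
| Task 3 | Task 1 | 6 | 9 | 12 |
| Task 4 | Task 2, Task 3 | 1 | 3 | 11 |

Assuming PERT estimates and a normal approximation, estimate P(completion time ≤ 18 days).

te_Task 1 = (2 + 4·7 + 24)/6 = 54/6 = 9; σ²_Task 1 = ((24−2)/6)² = 13.444
te_Task 2 = (2 + 4·4 + 6)/6 = 24/6 = 4; σ²_Task 2 = ((6−2)/6)² = 0.444
te_Task 3 = (6 + 4·9 + 12)/6 = 54/6 = 9; σ²_Task 3 = ((12−6)/6)² = 1.000
te_Task 4 = (1 + 4·3 + 11)/6 = 24/6 = 4; σ²_Task 4 = ((11−1)/6)² = 2.778

Forward pass:
ES_Task 1 = 0; EF_Task 1 = 9
ES_Task 2 = 9; EF_Task 2 = 9+4 = 13
ES_Task 3 = 9; EF_Task 3 = 9+9 = 18
ES_Task 4 = max(EF_Task 2=13, EF_Task 3=18) = 18; EF_Task 4 = 18+4 = 22
Expected project duration μ = 22 days. Critical path: Task 1 → Task 3 → Task 4.

Variance along critical path = 13.444 + 1.000 + 2.778 = 17.222; σ = √17.222 = 4.150 days.
Z = (18 − 22) / 4.150 = -0.964
P(T ≤ 18) = Φ(-0.964) ≈ 0.168

0.168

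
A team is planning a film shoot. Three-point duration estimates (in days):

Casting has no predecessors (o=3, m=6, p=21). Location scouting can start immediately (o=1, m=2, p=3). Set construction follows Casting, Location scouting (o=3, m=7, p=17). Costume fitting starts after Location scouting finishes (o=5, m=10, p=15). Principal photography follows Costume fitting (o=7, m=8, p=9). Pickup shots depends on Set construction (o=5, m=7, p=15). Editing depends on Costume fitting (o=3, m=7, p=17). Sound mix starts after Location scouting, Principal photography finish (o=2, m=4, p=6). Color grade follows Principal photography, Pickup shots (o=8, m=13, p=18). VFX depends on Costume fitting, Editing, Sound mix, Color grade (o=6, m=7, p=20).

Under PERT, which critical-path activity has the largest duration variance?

te_Casting = (3 + 4·6 + 21)/6 = 48/6 = 8; σ²_Casting = ((21−3)/6)² = 9.000
te_Location scouting = (1 + 4·2 + 3)/6 = 12/6 = 2; σ²_Location scouting = ((3−1)/6)² = 0.111
te_Set construction = (3 + 4·7 + 17)/6 = 48/6 = 8; σ²_Set construction = ((17−3)/6)² = 5.444
te_Costume fitting = (5 + 4·10 + 15)/6 = 60/6 = 10; σ²_Costume fitting = ((15−5)/6)² = 2.778
te_Principal photography = (7 + 4·8 + 9)/6 = 48/6 = 8; σ²_Principal photography = ((9−7)/6)² = 0.111
te_Pickup shots = (5 + 4·7 + 15)/6 = 48/6 = 8; σ²_Pickup shots = ((15−5)/6)² = 2.778
te_Editing = (3 + 4·7 + 17)/6 = 48/6 = 8; σ²_Editing = ((17−3)/6)² = 5.444
te_Sound mix = (2 + 4·4 + 6)/6 = 24/6 = 4; σ²_Sound mix = ((6−2)/6)² = 0.444
te_Color grade = (8 + 4·13 + 18)/6 = 78/6 = 13; σ²_Color grade = ((18−8)/6)² = 2.778
te_VFX = (6 + 4·7 + 20)/6 = 54/6 = 9; σ²_VFX = ((20−6)/6)² = 5.444

Forward pass:
ES_Casting = 0; EF_Casting = 8
ES_Location scouting = 0; EF_Location scouting = 2
ES_Set construction = max(EF_Casting=8, EF_Location scouting=2) = 8; EF_Set construction = 8+8 = 16
ES_Costume fitting = 2; EF_Costume fitting = 2+10 = 12
ES_Principal photography = 12; EF_Principal photography = 12+8 = 20
ES_Pickup shots = 16; EF_Pickup shots = 16+8 = 24
ES_Editing = 12; EF_Editing = 12+8 = 20
ES_Sound mix = max(EF_Location scouting=2, EF_Principal photography=20) = 20; EF_Sound mix = 20+4 = 24
ES_Color grade = max(EF_Principal photography=20, EF_Pickup shots=24) = 24; EF_Color grade = 24+13 = 37
ES_VFX = max(EF_Costume fitting=12, EF_Editing=20, EF_Sound mix=24, EF_Color grade=37) = 37; EF_VFX = 37+9 = 46
Expected project duration μ = 46 days. Critical path: Casting → Set construction → Pickup shots → Color grade → VFX.

Variances on critical path: σ²_Casting=9.000, σ²_Set construction=5.444, σ²_Pickup shots=2.778, σ²_Color grade=2.778, σ²_VFX=5.444.
Largest is σ²_Casting = 9.000.

Casting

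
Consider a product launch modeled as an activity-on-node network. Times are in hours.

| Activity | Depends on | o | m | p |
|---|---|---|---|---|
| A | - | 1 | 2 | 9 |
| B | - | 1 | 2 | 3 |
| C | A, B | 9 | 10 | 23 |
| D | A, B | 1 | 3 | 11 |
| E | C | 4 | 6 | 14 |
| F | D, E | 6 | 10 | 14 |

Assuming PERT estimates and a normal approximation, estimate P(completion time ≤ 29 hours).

0.191

te_A = (1 + 4·2 + 9)/6 = 18/6 = 3; σ²_A = ((9−1)/6)² = 1.778
te_B = (1 + 4·2 + 3)/6 = 12/6 = 2; σ²_B = ((3−1)/6)² = 0.111
te_C = (9 + 4·10 + 23)/6 = 72/6 = 12; σ²_C = ((23−9)/6)² = 5.444
te_D = (1 + 4·3 + 11)/6 = 24/6 = 4; σ²_D = ((11−1)/6)² = 2.778
te_E = (4 + 4·6 + 14)/6 = 42/6 = 7; σ²_E = ((14−4)/6)² = 2.778
te_F = (6 + 4·10 + 14)/6 = 60/6 = 10; σ²_F = ((14−6)/6)² = 1.778

Forward pass:
ES_A = 0; EF_A = 3
ES_B = 0; EF_B = 2
ES_C = max(EF_A=3, EF_B=2) = 3; EF_C = 3+12 = 15
ES_D = max(EF_A=3, EF_B=2) = 3; EF_D = 3+4 = 7
ES_E = 15; EF_E = 15+7 = 22
ES_F = max(EF_D=7, EF_E=22) = 22; EF_F = 22+10 = 32
Expected project duration μ = 32 hours. Critical path: A → C → E → F.

Variance along critical path = 1.778 + 5.444 + 2.778 + 1.778 = 11.778; σ = √11.778 = 3.432 hours.
Z = (29 − 32) / 3.432 = -0.874
P(T ≤ 29) = Φ(-0.874) ≈ 0.191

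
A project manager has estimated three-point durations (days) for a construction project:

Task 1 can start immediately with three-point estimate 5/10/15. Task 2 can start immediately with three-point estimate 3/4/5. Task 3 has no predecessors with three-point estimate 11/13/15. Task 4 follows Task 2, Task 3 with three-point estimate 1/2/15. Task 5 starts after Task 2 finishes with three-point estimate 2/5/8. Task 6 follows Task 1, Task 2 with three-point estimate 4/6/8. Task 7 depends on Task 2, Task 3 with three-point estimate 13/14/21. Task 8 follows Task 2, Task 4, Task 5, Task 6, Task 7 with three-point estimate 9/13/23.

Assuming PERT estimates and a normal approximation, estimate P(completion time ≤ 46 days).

te_Task 1 = (5 + 4·10 + 15)/6 = 60/6 = 10; σ²_Task 1 = ((15−5)/6)² = 2.778
te_Task 2 = (3 + 4·4 + 5)/6 = 24/6 = 4; σ²_Task 2 = ((5−3)/6)² = 0.111
te_Task 3 = (11 + 4·13 + 15)/6 = 78/6 = 13; σ²_Task 3 = ((15−11)/6)² = 0.444
te_Task 4 = (1 + 4·2 + 15)/6 = 24/6 = 4; σ²_Task 4 = ((15−1)/6)² = 5.444
te_Task 5 = (2 + 4·5 + 8)/6 = 30/6 = 5; σ²_Task 5 = ((8−2)/6)² = 1.000
te_Task 6 = (4 + 4·6 + 8)/6 = 36/6 = 6; σ²_Task 6 = ((8−4)/6)² = 0.444
te_Task 7 = (13 + 4·14 + 21)/6 = 90/6 = 15; σ²_Task 7 = ((21−13)/6)² = 1.778
te_Task 8 = (9 + 4·13 + 23)/6 = 84/6 = 14; σ²_Task 8 = ((23−9)/6)² = 5.444

Forward pass:
ES_Task 1 = 0; EF_Task 1 = 10
ES_Task 2 = 0; EF_Task 2 = 4
ES_Task 3 = 0; EF_Task 3 = 13
ES_Task 4 = max(EF_Task 2=4, EF_Task 3=13) = 13; EF_Task 4 = 13+4 = 17
ES_Task 5 = 4; EF_Task 5 = 4+5 = 9
ES_Task 6 = max(EF_Task 1=10, EF_Task 2=4) = 10; EF_Task 6 = 10+6 = 16
ES_Task 7 = max(EF_Task 2=4, EF_Task 3=13) = 13; EF_Task 7 = 13+15 = 28
ES_Task 8 = max(EF_Task 2=4, EF_Task 4=17, EF_Task 5=9, EF_Task 6=16, EF_Task 7=28) = 28; EF_Task 8 = 28+14 = 42
Expected project duration μ = 42 days. Critical path: Task 3 → Task 7 → Task 8.

Variance along critical path = 0.444 + 1.778 + 5.444 = 7.667; σ = √7.667 = 2.769 days.
Z = (46 − 42) / 2.769 = 1.445
P(T ≤ 46) = Φ(1.445) ≈ 0.926

0.926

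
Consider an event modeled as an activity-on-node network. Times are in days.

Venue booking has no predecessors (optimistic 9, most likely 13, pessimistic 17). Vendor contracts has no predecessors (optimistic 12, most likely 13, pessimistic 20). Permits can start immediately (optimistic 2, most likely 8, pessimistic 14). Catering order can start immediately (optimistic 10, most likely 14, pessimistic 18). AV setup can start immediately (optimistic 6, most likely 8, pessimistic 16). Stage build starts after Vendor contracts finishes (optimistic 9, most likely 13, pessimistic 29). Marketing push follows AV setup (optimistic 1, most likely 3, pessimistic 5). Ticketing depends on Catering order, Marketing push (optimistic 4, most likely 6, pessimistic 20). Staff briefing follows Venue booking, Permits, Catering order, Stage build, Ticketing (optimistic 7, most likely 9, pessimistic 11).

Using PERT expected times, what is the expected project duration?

te_Venue booking = (9 + 4·13 + 17)/6 = 78/6 = 13
te_Vendor contracts = (12 + 4·13 + 20)/6 = 84/6 = 14
te_Permits = (2 + 4·8 + 14)/6 = 48/6 = 8
te_Catering order = (10 + 4·14 + 18)/6 = 84/6 = 14
te_AV setup = (6 + 4·8 + 16)/6 = 54/6 = 9
te_Stage build = (9 + 4·13 + 29)/6 = 90/6 = 15
te_Marketing push = (1 + 4·3 + 5)/6 = 18/6 = 3
te_Ticketing = (4 + 4·6 + 20)/6 = 48/6 = 8
te_Staff briefing = (7 + 4·9 + 11)/6 = 54/6 = 9

Forward pass:
ES_Venue booking = 0; EF_Venue booking = 13
ES_Vendor contracts = 0; EF_Vendor contracts = 14
ES_Permits = 0; EF_Permits = 8
ES_Catering order = 0; EF_Catering order = 14
ES_AV setup = 0; EF_AV setup = 9
ES_Stage build = 14; EF_Stage build = 14+15 = 29
ES_Marketing push = 9; EF_Marketing push = 9+3 = 12
ES_Ticketing = max(EF_Catering order=14, EF_Marketing push=12) = 14; EF_Ticketing = 14+8 = 22
ES_Staff briefing = max(EF_Venue booking=13, EF_Permits=8, EF_Catering order=14, EF_Stage build=29, EF_Ticketing=22) = 29; EF_Staff briefing = 29+9 = 38
Expected project duration μ = 38 days. Critical path: Vendor contracts → Stage build → Staff briefing.

38 days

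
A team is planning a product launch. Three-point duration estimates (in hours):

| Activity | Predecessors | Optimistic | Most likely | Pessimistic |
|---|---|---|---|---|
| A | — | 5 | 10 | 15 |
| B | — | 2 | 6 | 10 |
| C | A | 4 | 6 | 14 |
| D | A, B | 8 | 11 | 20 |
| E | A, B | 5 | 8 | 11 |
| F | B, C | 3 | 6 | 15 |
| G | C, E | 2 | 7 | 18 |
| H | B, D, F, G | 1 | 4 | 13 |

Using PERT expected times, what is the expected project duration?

te_A = (5 + 4·10 + 15)/6 = 60/6 = 10
te_B = (2 + 4·6 + 10)/6 = 36/6 = 6
te_C = (4 + 4·6 + 14)/6 = 42/6 = 7
te_D = (8 + 4·11 + 20)/6 = 72/6 = 12
te_E = (5 + 4·8 + 11)/6 = 48/6 = 8
te_F = (3 + 4·6 + 15)/6 = 42/6 = 7
te_G = (2 + 4·7 + 18)/6 = 48/6 = 8
te_H = (1 + 4·4 + 13)/6 = 30/6 = 5

Forward pass:
ES_A = 0; EF_A = 10
ES_B = 0; EF_B = 6
ES_C = 10; EF_C = 10+7 = 17
ES_D = max(EF_A=10, EF_B=6) = 10; EF_D = 10+12 = 22
ES_E = max(EF_A=10, EF_B=6) = 10; EF_E = 10+8 = 18
ES_F = max(EF_B=6, EF_C=17) = 17; EF_F = 17+7 = 24
ES_G = max(EF_C=17, EF_E=18) = 18; EF_G = 18+8 = 26
ES_H = max(EF_B=6, EF_D=22, EF_F=24, EF_G=26) = 26; EF_H = 26+5 = 31
Expected project duration μ = 31 hours. Critical path: A → E → G → H.

31 hours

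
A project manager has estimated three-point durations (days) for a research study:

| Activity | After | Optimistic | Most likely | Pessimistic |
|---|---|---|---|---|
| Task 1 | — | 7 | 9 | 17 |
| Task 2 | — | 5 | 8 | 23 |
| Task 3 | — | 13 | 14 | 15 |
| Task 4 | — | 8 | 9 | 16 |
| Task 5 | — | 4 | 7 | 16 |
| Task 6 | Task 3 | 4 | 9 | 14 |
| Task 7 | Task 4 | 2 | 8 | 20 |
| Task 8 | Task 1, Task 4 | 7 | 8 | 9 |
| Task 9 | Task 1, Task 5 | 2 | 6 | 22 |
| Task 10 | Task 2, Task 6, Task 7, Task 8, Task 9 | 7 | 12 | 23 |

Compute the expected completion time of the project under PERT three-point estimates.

36 days

te_Task 1 = (7 + 4·9 + 17)/6 = 60/6 = 10
te_Task 2 = (5 + 4·8 + 23)/6 = 60/6 = 10
te_Task 3 = (13 + 4·14 + 15)/6 = 84/6 = 14
te_Task 4 = (8 + 4·9 + 16)/6 = 60/6 = 10
te_Task 5 = (4 + 4·7 + 16)/6 = 48/6 = 8
te_Task 6 = (4 + 4·9 + 14)/6 = 54/6 = 9
te_Task 7 = (2 + 4·8 + 20)/6 = 54/6 = 9
te_Task 8 = (7 + 4·8 + 9)/6 = 48/6 = 8
te_Task 9 = (2 + 4·6 + 22)/6 = 48/6 = 8
te_Task 10 = (7 + 4·12 + 23)/6 = 78/6 = 13

Forward pass:
ES_Task 1 = 0; EF_Task 1 = 10
ES_Task 2 = 0; EF_Task 2 = 10
ES_Task 3 = 0; EF_Task 3 = 14
ES_Task 4 = 0; EF_Task 4 = 10
ES_Task 5 = 0; EF_Task 5 = 8
ES_Task 6 = 14; EF_Task 6 = 14+9 = 23
ES_Task 7 = 10; EF_Task 7 = 10+9 = 19
ES_Task 8 = max(EF_Task 1=10, EF_Task 4=10) = 10; EF_Task 8 = 10+8 = 18
ES_Task 9 = max(EF_Task 1=10, EF_Task 5=8) = 10; EF_Task 9 = 10+8 = 18
ES_Task 10 = max(EF_Task 2=10, EF_Task 6=23, EF_Task 7=19, EF_Task 8=18, EF_Task 9=18) = 23; EF_Task 10 = 23+13 = 36
Expected project duration μ = 36 days. Critical path: Task 3 → Task 6 → Task 10.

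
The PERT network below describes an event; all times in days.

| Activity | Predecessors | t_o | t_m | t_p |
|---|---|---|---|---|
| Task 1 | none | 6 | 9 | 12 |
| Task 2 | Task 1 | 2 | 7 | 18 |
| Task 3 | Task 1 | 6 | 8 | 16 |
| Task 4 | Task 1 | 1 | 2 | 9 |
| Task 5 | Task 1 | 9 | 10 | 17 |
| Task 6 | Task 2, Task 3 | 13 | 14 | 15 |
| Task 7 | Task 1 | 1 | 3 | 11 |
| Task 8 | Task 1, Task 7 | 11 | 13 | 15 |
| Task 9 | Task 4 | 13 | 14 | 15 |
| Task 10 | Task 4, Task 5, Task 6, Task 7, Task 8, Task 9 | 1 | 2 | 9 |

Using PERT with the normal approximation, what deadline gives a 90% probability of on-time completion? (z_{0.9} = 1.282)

te_Task 1 = (6 + 4·9 + 12)/6 = 54/6 = 9; σ²_Task 1 = ((12−6)/6)² = 1.000
te_Task 2 = (2 + 4·7 + 18)/6 = 48/6 = 8; σ²_Task 2 = ((18−2)/6)² = 7.111
te_Task 3 = (6 + 4·8 + 16)/6 = 54/6 = 9; σ²_Task 3 = ((16−6)/6)² = 2.778
te_Task 4 = (1 + 4·2 + 9)/6 = 18/6 = 3; σ²_Task 4 = ((9−1)/6)² = 1.778
te_Task 5 = (9 + 4·10 + 17)/6 = 66/6 = 11; σ²_Task 5 = ((17−9)/6)² = 1.778
te_Task 6 = (13 + 4·14 + 15)/6 = 84/6 = 14; σ²_Task 6 = ((15−13)/6)² = 0.111
te_Task 7 = (1 + 4·3 + 11)/6 = 24/6 = 4; σ²_Task 7 = ((11−1)/6)² = 2.778
te_Task 8 = (11 + 4·13 + 15)/6 = 78/6 = 13; σ²_Task 8 = ((15−11)/6)² = 0.444
te_Task 9 = (13 + 4·14 + 15)/6 = 84/6 = 14; σ²_Task 9 = ((15−13)/6)² = 0.111
te_Task 10 = (1 + 4·2 + 9)/6 = 18/6 = 3; σ²_Task 10 = ((9−1)/6)² = 1.778

Forward pass:
ES_Task 1 = 0; EF_Task 1 = 9
ES_Task 2 = 9; EF_Task 2 = 9+8 = 17
ES_Task 3 = 9; EF_Task 3 = 9+9 = 18
ES_Task 4 = 9; EF_Task 4 = 9+3 = 12
ES_Task 5 = 9; EF_Task 5 = 9+11 = 20
ES_Task 6 = max(EF_Task 2=17, EF_Task 3=18) = 18; EF_Task 6 = 18+14 = 32
ES_Task 7 = 9; EF_Task 7 = 9+4 = 13
ES_Task 8 = max(EF_Task 1=9, EF_Task 7=13) = 13; EF_Task 8 = 13+13 = 26
ES_Task 9 = 12; EF_Task 9 = 12+14 = 26
ES_Task 10 = max(EF_Task 4=12, EF_Task 5=20, EF_Task 6=32, EF_Task 7=13, EF_Task 8=26, EF_Task 9=26) = 32; EF_Task 10 = 32+3 = 35
Expected project duration μ = 35 days. Critical path: Task 1 → Task 3 → Task 6 → Task 10.

Variance along critical path = 1.000 + 2.778 + 0.111 + 1.778 = 5.667; σ = 2.380 days.
D = μ + z·σ = 35 + 1.282·2.380 = 38.1 days

38.1 days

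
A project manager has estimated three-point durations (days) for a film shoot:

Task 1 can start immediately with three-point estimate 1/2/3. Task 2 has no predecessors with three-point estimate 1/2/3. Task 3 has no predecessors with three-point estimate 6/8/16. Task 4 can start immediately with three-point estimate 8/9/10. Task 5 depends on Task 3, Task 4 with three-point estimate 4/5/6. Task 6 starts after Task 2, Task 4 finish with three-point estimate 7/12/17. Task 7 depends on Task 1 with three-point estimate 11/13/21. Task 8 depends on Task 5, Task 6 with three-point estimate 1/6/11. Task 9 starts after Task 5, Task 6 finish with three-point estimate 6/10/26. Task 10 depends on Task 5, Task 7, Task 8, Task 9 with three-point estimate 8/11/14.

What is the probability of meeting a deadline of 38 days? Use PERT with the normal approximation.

0.061

te_Task 1 = (1 + 4·2 + 3)/6 = 12/6 = 2; σ²_Task 1 = ((3−1)/6)² = 0.111
te_Task 2 = (1 + 4·2 + 3)/6 = 12/6 = 2; σ²_Task 2 = ((3−1)/6)² = 0.111
te_Task 3 = (6 + 4·8 + 16)/6 = 54/6 = 9; σ²_Task 3 = ((16−6)/6)² = 2.778
te_Task 4 = (8 + 4·9 + 10)/6 = 54/6 = 9; σ²_Task 4 = ((10−8)/6)² = 0.111
te_Task 5 = (4 + 4·5 + 6)/6 = 30/6 = 5; σ²_Task 5 = ((6−4)/6)² = 0.111
te_Task 6 = (7 + 4·12 + 17)/6 = 72/6 = 12; σ²_Task 6 = ((17−7)/6)² = 2.778
te_Task 7 = (11 + 4·13 + 21)/6 = 84/6 = 14; σ²_Task 7 = ((21−11)/6)² = 2.778
te_Task 8 = (1 + 4·6 + 11)/6 = 36/6 = 6; σ²_Task 8 = ((11−1)/6)² = 2.778
te_Task 9 = (6 + 4·10 + 26)/6 = 72/6 = 12; σ²_Task 9 = ((26−6)/6)² = 11.111
te_Task 10 = (8 + 4·11 + 14)/6 = 66/6 = 11; σ²_Task 10 = ((14−8)/6)² = 1.000

Forward pass:
ES_Task 1 = 0; EF_Task 1 = 2
ES_Task 2 = 0; EF_Task 2 = 2
ES_Task 3 = 0; EF_Task 3 = 9
ES_Task 4 = 0; EF_Task 4 = 9
ES_Task 5 = max(EF_Task 3=9, EF_Task 4=9) = 9; EF_Task 5 = 9+5 = 14
ES_Task 6 = max(EF_Task 2=2, EF_Task 4=9) = 9; EF_Task 6 = 9+12 = 21
ES_Task 7 = 2; EF_Task 7 = 2+14 = 16
ES_Task 8 = max(EF_Task 5=14, EF_Task 6=21) = 21; EF_Task 8 = 21+6 = 27
ES_Task 9 = max(EF_Task 5=14, EF_Task 6=21) = 21; EF_Task 9 = 21+12 = 33
ES_Task 10 = max(EF_Task 5=14, EF_Task 7=16, EF_Task 8=27, EF_Task 9=33) = 33; EF_Task 10 = 33+11 = 44
Expected project duration μ = 44 days. Critical path: Task 4 → Task 6 → Task 9 → Task 10.

Variance along critical path = 0.111 + 2.778 + 11.111 + 1.000 = 15.000; σ = √15.000 = 3.873 days.
Z = (38 − 44) / 3.873 = -1.549
P(T ≤ 38) = Φ(-1.549) ≈ 0.061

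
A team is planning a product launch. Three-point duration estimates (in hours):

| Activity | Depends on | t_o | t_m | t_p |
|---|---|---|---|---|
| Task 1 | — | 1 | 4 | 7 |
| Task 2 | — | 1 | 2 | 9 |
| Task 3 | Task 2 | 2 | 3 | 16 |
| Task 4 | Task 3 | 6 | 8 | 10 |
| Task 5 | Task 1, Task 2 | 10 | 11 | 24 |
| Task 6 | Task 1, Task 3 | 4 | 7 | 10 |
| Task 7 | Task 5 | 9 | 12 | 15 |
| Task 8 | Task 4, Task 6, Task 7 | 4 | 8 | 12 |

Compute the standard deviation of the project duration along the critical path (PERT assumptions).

3.04 hours

te_Task 1 = (1 + 4·4 + 7)/6 = 24/6 = 4; σ²_Task 1 = ((7−1)/6)² = 1.000
te_Task 2 = (1 + 4·2 + 9)/6 = 18/6 = 3; σ²_Task 2 = ((9−1)/6)² = 1.778
te_Task 3 = (2 + 4·3 + 16)/6 = 30/6 = 5; σ²_Task 3 = ((16−2)/6)² = 5.444
te_Task 4 = (6 + 4·8 + 10)/6 = 48/6 = 8; σ²_Task 4 = ((10−6)/6)² = 0.444
te_Task 5 = (10 + 4·11 + 24)/6 = 78/6 = 13; σ²_Task 5 = ((24−10)/6)² = 5.444
te_Task 6 = (4 + 4·7 + 10)/6 = 42/6 = 7; σ²_Task 6 = ((10−4)/6)² = 1.000
te_Task 7 = (9 + 4·12 + 15)/6 = 72/6 = 12; σ²_Task 7 = ((15−9)/6)² = 1.000
te_Task 8 = (4 + 4·8 + 12)/6 = 48/6 = 8; σ²_Task 8 = ((12−4)/6)² = 1.778

Forward pass:
ES_Task 1 = 0; EF_Task 1 = 4
ES_Task 2 = 0; EF_Task 2 = 3
ES_Task 3 = 3; EF_Task 3 = 3+5 = 8
ES_Task 4 = 8; EF_Task 4 = 8+8 = 16
ES_Task 5 = max(EF_Task 1=4, EF_Task 2=3) = 4; EF_Task 5 = 4+13 = 17
ES_Task 6 = max(EF_Task 1=4, EF_Task 3=8) = 8; EF_Task 6 = 8+7 = 15
ES_Task 7 = 17; EF_Task 7 = 17+12 = 29
ES_Task 8 = max(EF_Task 4=16, EF_Task 6=15, EF_Task 7=29) = 29; EF_Task 8 = 29+8 = 37
Expected project duration μ = 37 hours. Critical path: Task 1 → Task 5 → Task 7 → Task 8.

Variance along critical path = 1.000 + 5.444 + 1.000 + 1.778 = 9.222
σ = √9.222 = 3.037 hours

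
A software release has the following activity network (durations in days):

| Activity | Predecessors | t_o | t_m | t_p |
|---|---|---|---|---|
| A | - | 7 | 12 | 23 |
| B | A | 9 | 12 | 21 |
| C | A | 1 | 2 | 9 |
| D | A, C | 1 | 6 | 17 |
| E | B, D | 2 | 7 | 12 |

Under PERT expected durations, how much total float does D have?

te_A = (7 + 4·12 + 23)/6 = 78/6 = 13
te_B = (9 + 4·12 + 21)/6 = 78/6 = 13
te_C = (1 + 4·2 + 9)/6 = 18/6 = 3
te_D = (1 + 4·6 + 17)/6 = 42/6 = 7
te_E = (2 + 4·7 + 12)/6 = 42/6 = 7

Forward pass:
ES_A = 0; EF_A = 13
ES_B = 13; EF_B = 13+13 = 26
ES_C = 13; EF_C = 13+3 = 16
ES_D = max(EF_A=13, EF_C=16) = 16; EF_D = 16+7 = 23
ES_E = max(EF_B=26, EF_D=23) = 26; EF_E = 26+7 = 33
Expected project duration μ = 33 days. Critical path: A → B → E.

Backward pass:
LF_E = 33; LS_E = 33−7 = 26
LF_D = LS_E = 26; LS_D = 26−7 = 19
LF_C = LS_D = 19; LS_C = 19−3 = 16
LF_B = LS_E = 26; LS_B = 26−13 = 13
LF_A = min(LS_B=13, LS_C=16, LS_D=19) = 13; LS_A = 13−13 = 0
Slack_D = LS_D − ES_D = 19 − 16 = 3

3 days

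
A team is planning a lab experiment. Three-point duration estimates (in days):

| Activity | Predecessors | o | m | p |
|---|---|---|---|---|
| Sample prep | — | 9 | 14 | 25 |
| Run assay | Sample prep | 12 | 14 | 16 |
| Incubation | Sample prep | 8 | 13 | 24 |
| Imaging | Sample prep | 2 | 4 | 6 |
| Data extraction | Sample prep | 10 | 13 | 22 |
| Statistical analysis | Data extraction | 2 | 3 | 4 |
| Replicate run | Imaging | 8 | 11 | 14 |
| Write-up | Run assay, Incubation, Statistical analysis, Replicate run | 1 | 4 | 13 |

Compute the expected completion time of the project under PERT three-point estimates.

37 days

te_Sample prep = (9 + 4·14 + 25)/6 = 90/6 = 15
te_Run assay = (12 + 4·14 + 16)/6 = 84/6 = 14
te_Incubation = (8 + 4·13 + 24)/6 = 84/6 = 14
te_Imaging = (2 + 4·4 + 6)/6 = 24/6 = 4
te_Data extraction = (10 + 4·13 + 22)/6 = 84/6 = 14
te_Statistical analysis = (2 + 4·3 + 4)/6 = 18/6 = 3
te_Replicate run = (8 + 4·11 + 14)/6 = 66/6 = 11
te_Write-up = (1 + 4·4 + 13)/6 = 30/6 = 5

Forward pass:
ES_Sample prep = 0; EF_Sample prep = 15
ES_Run assay = 15; EF_Run assay = 15+14 = 29
ES_Incubation = 15; EF_Incubation = 15+14 = 29
ES_Imaging = 15; EF_Imaging = 15+4 = 19
ES_Data extraction = 15; EF_Data extraction = 15+14 = 29
ES_Statistical analysis = 29; EF_Statistical analysis = 29+3 = 32
ES_Replicate run = 19; EF_Replicate run = 19+11 = 30
ES_Write-up = max(EF_Run assay=29, EF_Incubation=29, EF_Statistical analysis=32, EF_Replicate run=30) = 32; EF_Write-up = 32+5 = 37
Expected project duration μ = 37 days. Critical path: Sample prep → Data extraction → Statistical analysis → Write-up.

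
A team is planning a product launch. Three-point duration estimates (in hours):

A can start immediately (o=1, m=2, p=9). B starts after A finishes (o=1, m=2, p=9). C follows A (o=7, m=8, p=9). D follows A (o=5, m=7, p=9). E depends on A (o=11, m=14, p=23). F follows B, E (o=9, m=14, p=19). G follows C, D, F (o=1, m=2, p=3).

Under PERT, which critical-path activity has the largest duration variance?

te_A = (1 + 4·2 + 9)/6 = 18/6 = 3; σ²_A = ((9−1)/6)² = 1.778
te_B = (1 + 4·2 + 9)/6 = 18/6 = 3; σ²_B = ((9−1)/6)² = 1.778
te_C = (7 + 4·8 + 9)/6 = 48/6 = 8; σ²_C = ((9−7)/6)² = 0.111
te_D = (5 + 4·7 + 9)/6 = 42/6 = 7; σ²_D = ((9−5)/6)² = 0.444
te_E = (11 + 4·14 + 23)/6 = 90/6 = 15; σ²_E = ((23−11)/6)² = 4.000
te_F = (9 + 4·14 + 19)/6 = 84/6 = 14; σ²_F = ((19−9)/6)² = 2.778
te_G = (1 + 4·2 + 3)/6 = 12/6 = 2; σ²_G = ((3−1)/6)² = 0.111

Forward pass:
ES_A = 0; EF_A = 3
ES_B = 3; EF_B = 3+3 = 6
ES_C = 3; EF_C = 3+8 = 11
ES_D = 3; EF_D = 3+7 = 10
ES_E = 3; EF_E = 3+15 = 18
ES_F = max(EF_B=6, EF_E=18) = 18; EF_F = 18+14 = 32
ES_G = max(EF_C=11, EF_D=10, EF_F=32) = 32; EF_G = 32+2 = 34
Expected project duration μ = 34 hours. Critical path: A → E → F → G.

Variances on critical path: σ²_A=1.778, σ²_E=4.000, σ²_F=2.778, σ²_G=0.111.
Largest is σ²_E = 4.000.

E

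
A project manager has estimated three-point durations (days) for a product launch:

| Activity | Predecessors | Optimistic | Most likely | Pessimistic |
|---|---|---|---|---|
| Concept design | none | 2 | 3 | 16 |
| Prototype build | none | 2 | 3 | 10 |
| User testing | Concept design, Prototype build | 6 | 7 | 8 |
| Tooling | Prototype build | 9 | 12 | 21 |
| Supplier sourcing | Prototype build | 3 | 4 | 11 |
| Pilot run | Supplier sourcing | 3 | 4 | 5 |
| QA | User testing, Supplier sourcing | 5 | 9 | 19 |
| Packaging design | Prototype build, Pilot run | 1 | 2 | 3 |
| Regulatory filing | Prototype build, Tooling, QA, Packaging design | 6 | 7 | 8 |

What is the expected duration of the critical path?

29 days

te_Concept design = (2 + 4·3 + 16)/6 = 30/6 = 5
te_Prototype build = (2 + 4·3 + 10)/6 = 24/6 = 4
te_User testing = (6 + 4·7 + 8)/6 = 42/6 = 7
te_Tooling = (9 + 4·12 + 21)/6 = 78/6 = 13
te_Supplier sourcing = (3 + 4·4 + 11)/6 = 30/6 = 5
te_Pilot run = (3 + 4·4 + 5)/6 = 24/6 = 4
te_QA = (5 + 4·9 + 19)/6 = 60/6 = 10
te_Packaging design = (1 + 4·2 + 3)/6 = 12/6 = 2
te_Regulatory filing = (6 + 4·7 + 8)/6 = 42/6 = 7

Forward pass:
ES_Concept design = 0; EF_Concept design = 5
ES_Prototype build = 0; EF_Prototype build = 4
ES_User testing = max(EF_Concept design=5, EF_Prototype build=4) = 5; EF_User testing = 5+7 = 12
ES_Tooling = 4; EF_Tooling = 4+13 = 17
ES_Supplier sourcing = 4; EF_Supplier sourcing = 4+5 = 9
ES_Pilot run = 9; EF_Pilot run = 9+4 = 13
ES_QA = max(EF_User testing=12, EF_Supplier sourcing=9) = 12; EF_QA = 12+10 = 22
ES_Packaging design = max(EF_Prototype build=4, EF_Pilot run=13) = 13; EF_Packaging design = 13+2 = 15
ES_Regulatory filing = max(EF_Prototype build=4, EF_Tooling=17, EF_QA=22, EF_Packaging design=15) = 22; EF_Regulatory filing = 22+7 = 29
Expected project duration μ = 29 days. Critical path: Concept design → User testing → QA → Regulatory filing.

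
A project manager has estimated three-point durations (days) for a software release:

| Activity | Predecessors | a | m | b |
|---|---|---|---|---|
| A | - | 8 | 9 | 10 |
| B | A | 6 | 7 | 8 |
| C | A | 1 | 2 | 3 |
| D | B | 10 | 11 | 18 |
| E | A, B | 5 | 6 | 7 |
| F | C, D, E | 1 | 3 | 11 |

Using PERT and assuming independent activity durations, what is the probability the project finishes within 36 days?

0.966

te_A = (8 + 4·9 + 10)/6 = 54/6 = 9; σ²_A = ((10−8)/6)² = 0.111
te_B = (6 + 4·7 + 8)/6 = 42/6 = 7; σ²_B = ((8−6)/6)² = 0.111
te_C = (1 + 4·2 + 3)/6 = 12/6 = 2; σ²_C = ((3−1)/6)² = 0.111
te_D = (10 + 4·11 + 18)/6 = 72/6 = 12; σ²_D = ((18−10)/6)² = 1.778
te_E = (5 + 4·6 + 7)/6 = 36/6 = 6; σ²_E = ((7−5)/6)² = 0.111
te_F = (1 + 4·3 + 11)/6 = 24/6 = 4; σ²_F = ((11−1)/6)² = 2.778

Forward pass:
ES_A = 0; EF_A = 9
ES_B = 9; EF_B = 9+7 = 16
ES_C = 9; EF_C = 9+2 = 11
ES_D = 16; EF_D = 16+12 = 28
ES_E = max(EF_A=9, EF_B=16) = 16; EF_E = 16+6 = 22
ES_F = max(EF_C=11, EF_D=28, EF_E=22) = 28; EF_F = 28+4 = 32
Expected project duration μ = 32 days. Critical path: A → B → D → F.

Variance along critical path = 0.111 + 0.111 + 1.778 + 2.778 = 4.778; σ = √4.778 = 2.186 days.
Z = (36 − 32) / 2.186 = 1.830
P(T ≤ 36) = Φ(1.830) ≈ 0.966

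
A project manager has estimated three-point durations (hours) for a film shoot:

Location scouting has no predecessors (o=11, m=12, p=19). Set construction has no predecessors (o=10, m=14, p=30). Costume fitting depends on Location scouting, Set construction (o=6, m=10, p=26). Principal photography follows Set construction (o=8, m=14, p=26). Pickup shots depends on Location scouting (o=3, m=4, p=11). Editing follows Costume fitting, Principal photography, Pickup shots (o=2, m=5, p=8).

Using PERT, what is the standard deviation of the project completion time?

te_Location scouting = (11 + 4·12 + 19)/6 = 78/6 = 13; σ²_Location scouting = ((19−11)/6)² = 1.778
te_Set construction = (10 + 4·14 + 30)/6 = 96/6 = 16; σ²_Set construction = ((30−10)/6)² = 11.111
te_Costume fitting = (6 + 4·10 + 26)/6 = 72/6 = 12; σ²_Costume fitting = ((26−6)/6)² = 11.111
te_Principal photography = (8 + 4·14 + 26)/6 = 90/6 = 15; σ²_Principal photography = ((26−8)/6)² = 9.000
te_Pickup shots = (3 + 4·4 + 11)/6 = 30/6 = 5; σ²_Pickup shots = ((11−3)/6)² = 1.778
te_Editing = (2 + 4·5 + 8)/6 = 30/6 = 5; σ²_Editing = ((8−2)/6)² = 1.000

Forward pass:
ES_Location scouting = 0; EF_Location scouting = 13
ES_Set construction = 0; EF_Set construction = 16
ES_Costume fitting = max(EF_Location scouting=13, EF_Set construction=16) = 16; EF_Costume fitting = 16+12 = 28
ES_Principal photography = 16; EF_Principal photography = 16+15 = 31
ES_Pickup shots = 13; EF_Pickup shots = 13+5 = 18
ES_Editing = max(EF_Costume fitting=28, EF_Principal photography=31, EF_Pickup shots=18) = 31; EF_Editing = 31+5 = 36
Expected project duration μ = 36 hours. Critical path: Set construction → Principal photography → Editing.

Variance along critical path = 11.111 + 9.000 + 1.000 = 21.111
σ = √21.111 = 4.595 hours

4.59 hours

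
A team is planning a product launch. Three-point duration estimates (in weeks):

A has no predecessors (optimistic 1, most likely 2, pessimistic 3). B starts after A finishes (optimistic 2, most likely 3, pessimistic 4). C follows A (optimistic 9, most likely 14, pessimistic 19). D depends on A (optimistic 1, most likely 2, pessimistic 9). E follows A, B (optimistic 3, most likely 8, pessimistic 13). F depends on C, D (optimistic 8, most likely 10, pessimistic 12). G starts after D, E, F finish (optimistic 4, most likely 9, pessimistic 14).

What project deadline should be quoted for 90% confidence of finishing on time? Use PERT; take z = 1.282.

te_A = (1 + 4·2 + 3)/6 = 12/6 = 2; σ²_A = ((3−1)/6)² = 0.111
te_B = (2 + 4·3 + 4)/6 = 18/6 = 3; σ²_B = ((4−2)/6)² = 0.111
te_C = (9 + 4·14 + 19)/6 = 84/6 = 14; σ²_C = ((19−9)/6)² = 2.778
te_D = (1 + 4·2 + 9)/6 = 18/6 = 3; σ²_D = ((9−1)/6)² = 1.778
te_E = (3 + 4·8 + 13)/6 = 48/6 = 8; σ²_E = ((13−3)/6)² = 2.778
te_F = (8 + 4·10 + 12)/6 = 60/6 = 10; σ²_F = ((12−8)/6)² = 0.444
te_G = (4 + 4·9 + 14)/6 = 54/6 = 9; σ²_G = ((14−4)/6)² = 2.778

Forward pass:
ES_A = 0; EF_A = 2
ES_B = 2; EF_B = 2+3 = 5
ES_C = 2; EF_C = 2+14 = 16
ES_D = 2; EF_D = 2+3 = 5
ES_E = max(EF_A=2, EF_B=5) = 5; EF_E = 5+8 = 13
ES_F = max(EF_C=16, EF_D=5) = 16; EF_F = 16+10 = 26
ES_G = max(EF_D=5, EF_E=13, EF_F=26) = 26; EF_G = 26+9 = 35
Expected project duration μ = 35 weeks. Critical path: A → C → F → G.

Variance along critical path = 0.111 + 2.778 + 0.444 + 2.778 = 6.111; σ = 2.472 weeks.
D = μ + z·σ = 35 + 1.282·2.472 = 38.2 weeks

38.2 weeks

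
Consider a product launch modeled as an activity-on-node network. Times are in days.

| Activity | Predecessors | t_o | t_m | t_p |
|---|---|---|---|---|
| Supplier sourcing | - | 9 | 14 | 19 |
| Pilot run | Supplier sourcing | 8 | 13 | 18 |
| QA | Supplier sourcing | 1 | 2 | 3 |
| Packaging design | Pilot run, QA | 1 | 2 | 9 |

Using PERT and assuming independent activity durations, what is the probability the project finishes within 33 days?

0.866

te_Supplier sourcing = (9 + 4·14 + 19)/6 = 84/6 = 14; σ²_Supplier sourcing = ((19−9)/6)² = 2.778
te_Pilot run = (8 + 4·13 + 18)/6 = 78/6 = 13; σ²_Pilot run = ((18−8)/6)² = 2.778
te_QA = (1 + 4·2 + 3)/6 = 12/6 = 2; σ²_QA = ((3−1)/6)² = 0.111
te_Packaging design = (1 + 4·2 + 9)/6 = 18/6 = 3; σ²_Packaging design = ((9−1)/6)² = 1.778

Forward pass:
ES_Supplier sourcing = 0; EF_Supplier sourcing = 14
ES_Pilot run = 14; EF_Pilot run = 14+13 = 27
ES_QA = 14; EF_QA = 14+2 = 16
ES_Packaging design = max(EF_Pilot run=27, EF_QA=16) = 27; EF_Packaging design = 27+3 = 30
Expected project duration μ = 30 days. Critical path: Supplier sourcing → Pilot run → Packaging design.

Variance along critical path = 2.778 + 2.778 + 1.778 = 7.333; σ = √7.333 = 2.708 days.
Z = (33 − 30) / 2.708 = 1.108
P(T ≤ 33) = Φ(1.108) ≈ 0.866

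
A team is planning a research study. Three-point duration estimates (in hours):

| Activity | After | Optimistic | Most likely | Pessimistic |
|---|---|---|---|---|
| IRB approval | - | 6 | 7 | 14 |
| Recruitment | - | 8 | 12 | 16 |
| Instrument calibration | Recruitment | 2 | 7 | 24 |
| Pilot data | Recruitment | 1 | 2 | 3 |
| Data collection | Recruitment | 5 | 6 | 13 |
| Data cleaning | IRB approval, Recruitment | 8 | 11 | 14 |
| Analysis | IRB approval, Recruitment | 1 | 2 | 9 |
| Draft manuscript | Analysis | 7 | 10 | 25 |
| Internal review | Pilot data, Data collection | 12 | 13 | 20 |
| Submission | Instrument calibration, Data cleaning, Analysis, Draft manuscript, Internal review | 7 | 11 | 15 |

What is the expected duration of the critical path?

te_IRB approval = (6 + 4·7 + 14)/6 = 48/6 = 8
te_Recruitment = (8 + 4·12 + 16)/6 = 72/6 = 12
te_Instrument calibration = (2 + 4·7 + 24)/6 = 54/6 = 9
te_Pilot data = (1 + 4·2 + 3)/6 = 12/6 = 2
te_Data collection = (5 + 4·6 + 13)/6 = 42/6 = 7
te_Data cleaning = (8 + 4·11 + 14)/6 = 66/6 = 11
te_Analysis = (1 + 4·2 + 9)/6 = 18/6 = 3
te_Draft manuscript = (7 + 4·10 + 25)/6 = 72/6 = 12
te_Internal review = (12 + 4·13 + 20)/6 = 84/6 = 14
te_Submission = (7 + 4·11 + 15)/6 = 66/6 = 11

Forward pass:
ES_IRB approval = 0; EF_IRB approval = 8
ES_Recruitment = 0; EF_Recruitment = 12
ES_Instrument calibration = 12; EF_Instrument calibration = 12+9 = 21
ES_Pilot data = 12; EF_Pilot data = 12+2 = 14
ES_Data collection = 12; EF_Data collection = 12+7 = 19
ES_Data cleaning = max(EF_IRB approval=8, EF_Recruitment=12) = 12; EF_Data cleaning = 12+11 = 23
ES_Analysis = max(EF_IRB approval=8, EF_Recruitment=12) = 12; EF_Analysis = 12+3 = 15
ES_Draft manuscript = 15; EF_Draft manuscript = 15+12 = 27
ES_Internal review = max(EF_Pilot data=14, EF_Data collection=19) = 19; EF_Internal review = 19+14 = 33
ES_Submission = max(EF_Instrument calibration=21, EF_Data cleaning=23, EF_Analysis=15, EF_Draft manuscript=27, EF_Internal review=33) = 33; EF_Submission = 33+11 = 44
Expected project duration μ = 44 hours. Critical path: Recruitment → Data collection → Internal review → Submission.

44 hours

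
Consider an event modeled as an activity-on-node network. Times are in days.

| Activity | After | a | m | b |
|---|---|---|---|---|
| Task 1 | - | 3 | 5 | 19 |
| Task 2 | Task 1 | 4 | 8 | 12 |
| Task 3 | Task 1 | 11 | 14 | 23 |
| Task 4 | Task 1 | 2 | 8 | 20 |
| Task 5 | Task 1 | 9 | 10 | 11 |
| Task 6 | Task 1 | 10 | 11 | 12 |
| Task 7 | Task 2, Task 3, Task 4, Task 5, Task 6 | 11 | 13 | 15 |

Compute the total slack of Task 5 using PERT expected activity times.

5 days

te_Task 1 = (3 + 4·5 + 19)/6 = 42/6 = 7
te_Task 2 = (4 + 4·8 + 12)/6 = 48/6 = 8
te_Task 3 = (11 + 4·14 + 23)/6 = 90/6 = 15
te_Task 4 = (2 + 4·8 + 20)/6 = 54/6 = 9
te_Task 5 = (9 + 4·10 + 11)/6 = 60/6 = 10
te_Task 6 = (10 + 4·11 + 12)/6 = 66/6 = 11
te_Task 7 = (11 + 4·13 + 15)/6 = 78/6 = 13

Forward pass:
ES_Task 1 = 0; EF_Task 1 = 7
ES_Task 2 = 7; EF_Task 2 = 7+8 = 15
ES_Task 3 = 7; EF_Task 3 = 7+15 = 22
ES_Task 4 = 7; EF_Task 4 = 7+9 = 16
ES_Task 5 = 7; EF_Task 5 = 7+10 = 17
ES_Task 6 = 7; EF_Task 6 = 7+11 = 18
ES_Task 7 = max(EF_Task 2=15, EF_Task 3=22, EF_Task 4=16, EF_Task 5=17, EF_Task 6=18) = 22; EF_Task 7 = 22+13 = 35
Expected project duration μ = 35 days. Critical path: Task 1 → Task 3 → Task 7.

Backward pass:
LF_Task 7 = 35; LS_Task 7 = 35−13 = 22
LF_Task 6 = LS_Task 7 = 22; LS_Task 6 = 22−11 = 11
LF_Task 5 = LS_Task 7 = 22; LS_Task 5 = 22−10 = 12
LF_Task 4 = LS_Task 7 = 22; LS_Task 4 = 22−9 = 13
LF_Task 3 = LS_Task 7 = 22; LS_Task 3 = 22−15 = 7
LF_Task 2 = LS_Task 7 = 22; LS_Task 2 = 22−8 = 14
LF_Task 1 = min(LS_Task 2=14, LS_Task 3=7, LS_Task 4=13, LS_Task 5=12, LS_Task 6=11) = 7; LS_Task 1 = 7−7 = 0
Slack_Task 5 = LS_Task 5 − ES_Task 5 = 12 − 7 = 5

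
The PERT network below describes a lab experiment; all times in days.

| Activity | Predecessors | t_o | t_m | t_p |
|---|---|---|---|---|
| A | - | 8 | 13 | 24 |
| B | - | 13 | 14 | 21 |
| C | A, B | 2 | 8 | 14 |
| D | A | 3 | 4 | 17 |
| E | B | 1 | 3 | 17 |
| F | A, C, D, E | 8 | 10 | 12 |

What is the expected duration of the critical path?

te_A = (8 + 4·13 + 24)/6 = 84/6 = 14
te_B = (13 + 4·14 + 21)/6 = 90/6 = 15
te_C = (2 + 4·8 + 14)/6 = 48/6 = 8
te_D = (3 + 4·4 + 17)/6 = 36/6 = 6
te_E = (1 + 4·3 + 17)/6 = 30/6 = 5
te_F = (8 + 4·10 + 12)/6 = 60/6 = 10

Forward pass:
ES_A = 0; EF_A = 14
ES_B = 0; EF_B = 15
ES_C = max(EF_A=14, EF_B=15) = 15; EF_C = 15+8 = 23
ES_D = 14; EF_D = 14+6 = 20
ES_E = 15; EF_E = 15+5 = 20
ES_F = max(EF_A=14, EF_C=23, EF_D=20, EF_E=20) = 23; EF_F = 23+10 = 33
Expected project duration μ = 33 days. Critical path: B → C → F.

33 days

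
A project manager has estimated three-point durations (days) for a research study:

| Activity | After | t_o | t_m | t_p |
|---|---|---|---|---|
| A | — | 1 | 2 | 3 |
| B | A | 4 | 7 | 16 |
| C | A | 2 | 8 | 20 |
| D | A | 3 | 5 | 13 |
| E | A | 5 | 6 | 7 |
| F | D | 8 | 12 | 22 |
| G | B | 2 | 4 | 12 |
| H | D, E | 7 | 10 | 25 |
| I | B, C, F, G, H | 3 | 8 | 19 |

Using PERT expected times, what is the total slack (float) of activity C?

te_A = (1 + 4·2 + 3)/6 = 12/6 = 2
te_B = (4 + 4·7 + 16)/6 = 48/6 = 8
te_C = (2 + 4·8 + 20)/6 = 54/6 = 9
te_D = (3 + 4·5 + 13)/6 = 36/6 = 6
te_E = (5 + 4·6 + 7)/6 = 36/6 = 6
te_F = (8 + 4·12 + 22)/6 = 78/6 = 13
te_G = (2 + 4·4 + 12)/6 = 30/6 = 5
te_H = (7 + 4·10 + 25)/6 = 72/6 = 12
te_I = (3 + 4·8 + 19)/6 = 54/6 = 9

Forward pass:
ES_A = 0; EF_A = 2
ES_B = 2; EF_B = 2+8 = 10
ES_C = 2; EF_C = 2+9 = 11
ES_D = 2; EF_D = 2+6 = 8
ES_E = 2; EF_E = 2+6 = 8
ES_F = 8; EF_F = 8+13 = 21
ES_G = 10; EF_G = 10+5 = 15
ES_H = max(EF_D=8, EF_E=8) = 8; EF_H = 8+12 = 20
ES_I = max(EF_B=10, EF_C=11, EF_F=21, EF_G=15, EF_H=20) = 21; EF_I = 21+9 = 30
Expected project duration μ = 30 days. Critical path: A → D → F → I.

Backward pass:
LF_I = 30; LS_I = 30−9 = 21
LF_H = LS_I = 21; LS_H = 21−12 = 9
LF_G = LS_I = 21; LS_G = 21−5 = 16
LF_F = LS_I = 21; LS_F = 21−13 = 8
LF_E = LS_H = 9; LS_E = 9−6 = 3
LF_D = min(LS_F=8, LS_H=9) = 8; LS_D = 8−6 = 2
LF_C = LS_I = 21; LS_C = 21−9 = 12
LF_B = min(LS_G=16, LS_I=21) = 16; LS_B = 16−8 = 8
LF_A = min(LS_B=8, LS_C=12, LS_D=2, LS_E=3) = 2; LS_A = 2−2 = 0
Slack_C = LS_C − ES_C = 12 − 2 = 10

10 days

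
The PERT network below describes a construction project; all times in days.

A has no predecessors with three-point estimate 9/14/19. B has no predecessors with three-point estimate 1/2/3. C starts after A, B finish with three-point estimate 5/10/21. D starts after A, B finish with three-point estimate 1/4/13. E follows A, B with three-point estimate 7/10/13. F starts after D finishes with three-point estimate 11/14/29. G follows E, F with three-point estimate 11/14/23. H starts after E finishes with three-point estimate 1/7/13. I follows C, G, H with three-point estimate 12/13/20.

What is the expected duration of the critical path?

64 days

te_A = (9 + 4·14 + 19)/6 = 84/6 = 14
te_B = (1 + 4·2 + 3)/6 = 12/6 = 2
te_C = (5 + 4·10 + 21)/6 = 66/6 = 11
te_D = (1 + 4·4 + 13)/6 = 30/6 = 5
te_E = (7 + 4·10 + 13)/6 = 60/6 = 10
te_F = (11 + 4·14 + 29)/6 = 96/6 = 16
te_G = (11 + 4·14 + 23)/6 = 90/6 = 15
te_H = (1 + 4·7 + 13)/6 = 42/6 = 7
te_I = (12 + 4·13 + 20)/6 = 84/6 = 14

Forward pass:
ES_A = 0; EF_A = 14
ES_B = 0; EF_B = 2
ES_C = max(EF_A=14, EF_B=2) = 14; EF_C = 14+11 = 25
ES_D = max(EF_A=14, EF_B=2) = 14; EF_D = 14+5 = 19
ES_E = max(EF_A=14, EF_B=2) = 14; EF_E = 14+10 = 24
ES_F = 19; EF_F = 19+16 = 35
ES_G = max(EF_E=24, EF_F=35) = 35; EF_G = 35+15 = 50
ES_H = 24; EF_H = 24+7 = 31
ES_I = max(EF_C=25, EF_G=50, EF_H=31) = 50; EF_I = 50+14 = 64
Expected project duration μ = 64 days. Critical path: A → D → F → G → I.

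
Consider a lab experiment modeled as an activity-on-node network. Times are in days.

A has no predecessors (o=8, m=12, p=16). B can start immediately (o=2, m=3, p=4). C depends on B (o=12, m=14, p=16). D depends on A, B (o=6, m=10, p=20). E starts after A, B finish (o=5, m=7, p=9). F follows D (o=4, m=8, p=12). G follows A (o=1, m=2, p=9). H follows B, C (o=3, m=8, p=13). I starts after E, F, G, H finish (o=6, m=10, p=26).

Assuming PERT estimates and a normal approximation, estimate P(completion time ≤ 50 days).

te_A = (8 + 4·12 + 16)/6 = 72/6 = 12; σ²_A = ((16−8)/6)² = 1.778
te_B = (2 + 4·3 + 4)/6 = 18/6 = 3; σ²_B = ((4−2)/6)² = 0.111
te_C = (12 + 4·14 + 16)/6 = 84/6 = 14; σ²_C = ((16−12)/6)² = 0.444
te_D = (6 + 4·10 + 20)/6 = 66/6 = 11; σ²_D = ((20−6)/6)² = 5.444
te_E = (5 + 4·7 + 9)/6 = 42/6 = 7; σ²_E = ((9−5)/6)² = 0.444
te_F = (4 + 4·8 + 12)/6 = 48/6 = 8; σ²_F = ((12−4)/6)² = 1.778
te_G = (1 + 4·2 + 9)/6 = 18/6 = 3; σ²_G = ((9−1)/6)² = 1.778
te_H = (3 + 4·8 + 13)/6 = 48/6 = 8; σ²_H = ((13−3)/6)² = 2.778
te_I = (6 + 4·10 + 26)/6 = 72/6 = 12; σ²_I = ((26−6)/6)² = 11.111

Forward pass:
ES_A = 0; EF_A = 12
ES_B = 0; EF_B = 3
ES_C = 3; EF_C = 3+14 = 17
ES_D = max(EF_A=12, EF_B=3) = 12; EF_D = 12+11 = 23
ES_E = max(EF_A=12, EF_B=3) = 12; EF_E = 12+7 = 19
ES_F = 23; EF_F = 23+8 = 31
ES_G = 12; EF_G = 12+3 = 15
ES_H = max(EF_B=3, EF_C=17) = 17; EF_H = 17+8 = 25
ES_I = max(EF_E=19, EF_F=31, EF_G=15, EF_H=25) = 31; EF_I = 31+12 = 43
Expected project duration μ = 43 days. Critical path: A → D → F → I.

Variance along critical path = 1.778 + 5.444 + 1.778 + 11.111 = 20.111; σ = √20.111 = 4.485 days.
Z = (50 − 43) / 4.485 = 1.561
P(T ≤ 50) = Φ(1.561) ≈ 0.941

0.941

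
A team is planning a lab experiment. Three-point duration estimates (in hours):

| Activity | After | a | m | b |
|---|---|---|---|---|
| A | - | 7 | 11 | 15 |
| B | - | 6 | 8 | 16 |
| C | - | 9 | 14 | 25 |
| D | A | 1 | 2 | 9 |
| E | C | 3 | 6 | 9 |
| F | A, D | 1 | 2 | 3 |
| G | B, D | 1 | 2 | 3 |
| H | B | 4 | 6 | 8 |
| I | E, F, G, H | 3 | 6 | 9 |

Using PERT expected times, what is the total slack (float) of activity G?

te_A = (7 + 4·11 + 15)/6 = 66/6 = 11
te_B = (6 + 4·8 + 16)/6 = 54/6 = 9
te_C = (9 + 4·14 + 25)/6 = 90/6 = 15
te_D = (1 + 4·2 + 9)/6 = 18/6 = 3
te_E = (3 + 4·6 + 9)/6 = 36/6 = 6
te_F = (1 + 4·2 + 3)/6 = 12/6 = 2
te_G = (1 + 4·2 + 3)/6 = 12/6 = 2
te_H = (4 + 4·6 + 8)/6 = 36/6 = 6
te_I = (3 + 4·6 + 9)/6 = 36/6 = 6

Forward pass:
ES_A = 0; EF_A = 11
ES_B = 0; EF_B = 9
ES_C = 0; EF_C = 15
ES_D = 11; EF_D = 11+3 = 14
ES_E = 15; EF_E = 15+6 = 21
ES_F = max(EF_A=11, EF_D=14) = 14; EF_F = 14+2 = 16
ES_G = max(EF_B=9, EF_D=14) = 14; EF_G = 14+2 = 16
ES_H = 9; EF_H = 9+6 = 15
ES_I = max(EF_E=21, EF_F=16, EF_G=16, EF_H=15) = 21; EF_I = 21+6 = 27
Expected project duration μ = 27 hours. Critical path: C → E → I.

Backward pass:
LF_I = 27; LS_I = 27−6 = 21
LF_H = LS_I = 21; LS_H = 21−6 = 15
LF_G = LS_I = 21; LS_G = 21−2 = 19
LF_F = LS_I = 21; LS_F = 21−2 = 19
LF_E = LS_I = 21; LS_E = 21−6 = 15
LF_D = min(LS_F=19, LS_G=19) = 19; LS_D = 19−3 = 16
LF_C = LS_E = 15; LS_C = 15−15 = 0
LF_B = min(LS_G=19, LS_H=15) = 15; LS_B = 15−9 = 6
LF_A = min(LS_D=16, LS_F=19) = 16; LS_A = 16−11 = 5
Slack_G = LS_G − ES_G = 19 − 14 = 5

5 hours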